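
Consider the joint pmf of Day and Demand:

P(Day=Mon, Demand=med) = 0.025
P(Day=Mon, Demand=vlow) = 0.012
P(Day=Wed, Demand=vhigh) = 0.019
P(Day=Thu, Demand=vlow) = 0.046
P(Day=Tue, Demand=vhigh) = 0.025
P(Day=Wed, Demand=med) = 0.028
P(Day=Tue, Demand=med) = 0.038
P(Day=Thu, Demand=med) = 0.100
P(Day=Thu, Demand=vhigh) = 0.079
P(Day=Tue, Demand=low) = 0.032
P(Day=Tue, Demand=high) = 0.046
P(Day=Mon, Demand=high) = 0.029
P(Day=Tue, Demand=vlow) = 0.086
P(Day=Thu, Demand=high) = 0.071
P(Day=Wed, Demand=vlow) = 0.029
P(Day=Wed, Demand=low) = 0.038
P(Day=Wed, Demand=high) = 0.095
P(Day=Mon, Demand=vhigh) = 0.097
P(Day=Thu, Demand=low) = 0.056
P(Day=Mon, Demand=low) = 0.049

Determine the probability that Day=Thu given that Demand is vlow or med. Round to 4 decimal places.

P(Demand=vlow) = 0.012 + 0.086 + 0.029 + 0.046 = 0.173.
P(Demand=med) = 0.025 + 0.038 + 0.028 + 0.100 = 0.191.
P(Demand ∈ {vlow, med}) = 0.173 + 0.191 = 0.364; P(Day=Thu, Demand ∈ {vlow, med}) = 0.046 + 0.100 = 0.146.
P(Day=Thu | Demand ∈ {vlow, med}) = 0.146/0.364 = 0.4011.

0.4011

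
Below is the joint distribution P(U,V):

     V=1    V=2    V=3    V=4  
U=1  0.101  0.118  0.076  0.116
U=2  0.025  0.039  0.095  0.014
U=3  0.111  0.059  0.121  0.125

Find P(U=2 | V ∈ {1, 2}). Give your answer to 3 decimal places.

0.141

P(V=1) = 0.101 + 0.025 + 0.111 = 0.237.
P(V=2) = 0.118 + 0.039 + 0.059 = 0.216.
P(V ∈ {1, 2}) = 0.237 + 0.216 = 0.453; P(U=2, V ∈ {1, 2}) = 0.025 + 0.039 = 0.064.
P(U=2 | V ∈ {1, 2}) = 0.064/0.453 = 0.141.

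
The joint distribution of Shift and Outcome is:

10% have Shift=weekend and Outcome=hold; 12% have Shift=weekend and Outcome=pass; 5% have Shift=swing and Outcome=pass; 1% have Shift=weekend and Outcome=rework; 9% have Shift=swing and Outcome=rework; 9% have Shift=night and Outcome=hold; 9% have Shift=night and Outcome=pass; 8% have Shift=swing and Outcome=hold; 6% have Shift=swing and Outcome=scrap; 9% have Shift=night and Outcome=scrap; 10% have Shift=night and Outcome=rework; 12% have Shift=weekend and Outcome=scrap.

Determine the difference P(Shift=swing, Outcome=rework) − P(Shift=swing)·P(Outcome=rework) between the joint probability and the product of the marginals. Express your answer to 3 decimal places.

P(Shift=swing) = 0.05 + 0.09 + 0.06 + 0.08 = 0.28.
P(Outcome=rework) = 0.09 + 0.10 + 0.01 = 0.20.
P(Shift=swing, Outcome=rework) − P(Shift=swing)P(Outcome=rework) = 0.09 − 0.28×0.20 = 0.034.

0.034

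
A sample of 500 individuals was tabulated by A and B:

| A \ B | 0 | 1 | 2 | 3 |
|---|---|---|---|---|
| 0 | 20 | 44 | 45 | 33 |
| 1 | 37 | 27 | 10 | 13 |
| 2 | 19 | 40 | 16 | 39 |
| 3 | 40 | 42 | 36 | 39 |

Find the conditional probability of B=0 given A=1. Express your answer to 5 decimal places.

Total with A=1: 37 + 27 + 10 + 13 = 87.
P(B=0 | A=1) = 37/87 = 0.42529.

0.42529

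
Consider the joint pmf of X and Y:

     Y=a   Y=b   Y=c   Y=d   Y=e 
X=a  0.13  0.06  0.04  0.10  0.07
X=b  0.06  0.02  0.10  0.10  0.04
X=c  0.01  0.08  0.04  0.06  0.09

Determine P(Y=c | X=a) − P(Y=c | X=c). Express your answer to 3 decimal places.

-0.043

P(X=a) = 0.13 + 0.06 + 0.04 + 0.10 + 0.07 = 0.40; P(Y=c | X=a) = 0.04/0.40 = 0.1000.
P(X=c) = 0.01 + 0.08 + 0.04 + 0.06 + 0.09 = 0.28; P(Y=c | X=c) = 0.04/0.28 = 0.1429.
Difference = -0.043.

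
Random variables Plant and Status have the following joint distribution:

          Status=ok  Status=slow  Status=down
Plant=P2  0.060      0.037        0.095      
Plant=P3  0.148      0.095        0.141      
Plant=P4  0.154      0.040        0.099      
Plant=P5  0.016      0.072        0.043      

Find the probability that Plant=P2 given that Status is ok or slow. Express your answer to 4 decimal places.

0.1559

P(Status=ok) = 0.060 + 0.148 + 0.154 + 0.016 = 0.378.
P(Status=slow) = 0.037 + 0.095 + 0.040 + 0.072 = 0.244.
P(Status ∈ {ok, slow}) = 0.378 + 0.244 = 0.622; P(Plant=P2, Status ∈ {ok, slow}) = 0.060 + 0.037 = 0.097.
P(Plant=P2 | Status ∈ {ok, slow}) = 0.097/0.622 = 0.1559.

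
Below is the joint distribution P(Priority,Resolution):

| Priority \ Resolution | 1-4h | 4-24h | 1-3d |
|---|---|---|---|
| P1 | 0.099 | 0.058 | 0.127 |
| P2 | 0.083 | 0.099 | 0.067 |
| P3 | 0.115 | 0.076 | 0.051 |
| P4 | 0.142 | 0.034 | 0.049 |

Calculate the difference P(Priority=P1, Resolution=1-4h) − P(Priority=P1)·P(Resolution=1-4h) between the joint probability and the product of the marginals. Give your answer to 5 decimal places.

P(Priority=P1) = 0.099 + 0.058 + 0.127 = 0.284.
P(Resolution=1-4h) = 0.099 + 0.083 + 0.115 + 0.142 = 0.439.
P(Priority=P1, Resolution=1-4h) − P(Priority=P1)P(Resolution=1-4h) = 0.099 − 0.284×0.439 = -0.02568.

-0.02568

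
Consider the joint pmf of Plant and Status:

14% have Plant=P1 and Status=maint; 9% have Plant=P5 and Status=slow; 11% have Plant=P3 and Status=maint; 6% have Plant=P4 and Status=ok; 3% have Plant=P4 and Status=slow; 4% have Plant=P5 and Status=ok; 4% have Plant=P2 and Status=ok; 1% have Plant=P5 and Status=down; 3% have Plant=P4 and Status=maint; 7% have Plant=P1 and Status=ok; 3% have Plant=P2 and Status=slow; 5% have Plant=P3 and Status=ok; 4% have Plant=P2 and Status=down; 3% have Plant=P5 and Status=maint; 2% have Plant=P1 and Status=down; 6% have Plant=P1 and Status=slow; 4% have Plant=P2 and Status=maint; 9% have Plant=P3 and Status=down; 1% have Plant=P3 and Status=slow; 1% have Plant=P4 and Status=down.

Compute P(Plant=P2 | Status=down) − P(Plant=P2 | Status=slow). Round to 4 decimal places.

0.0989

P(Status=down) = 0.02 + 0.04 + 0.09 + 0.01 + 0.01 = 0.17; P(Plant=P2 | Status=down) = 0.04/0.17 = 0.23529.
P(Status=slow) = 0.06 + 0.03 + 0.01 + 0.03 + 0.09 = 0.22; P(Plant=P2 | Status=slow) = 0.03/0.22 = 0.13636.
Difference = 0.0989.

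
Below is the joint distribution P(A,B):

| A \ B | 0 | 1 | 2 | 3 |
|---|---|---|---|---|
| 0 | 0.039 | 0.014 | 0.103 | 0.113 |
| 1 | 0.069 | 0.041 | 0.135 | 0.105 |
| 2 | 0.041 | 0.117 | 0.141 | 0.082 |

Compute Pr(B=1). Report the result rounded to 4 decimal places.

P(B=1) = 0.014 + 0.041 + 0.117 = 0.172.

0.1720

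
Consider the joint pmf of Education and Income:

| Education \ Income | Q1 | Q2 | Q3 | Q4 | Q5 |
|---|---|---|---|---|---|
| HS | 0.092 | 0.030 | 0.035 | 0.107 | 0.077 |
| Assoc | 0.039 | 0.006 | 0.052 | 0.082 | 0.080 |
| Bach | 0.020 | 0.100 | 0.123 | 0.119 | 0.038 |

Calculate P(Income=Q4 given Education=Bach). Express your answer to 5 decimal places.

0.29750

P(Education=Bach) = 0.020 + 0.100 + 0.123 + 0.119 + 0.038 = 0.400.
P(Income=Q4 | Education=Bach) = 0.119/0.400 = 0.29750.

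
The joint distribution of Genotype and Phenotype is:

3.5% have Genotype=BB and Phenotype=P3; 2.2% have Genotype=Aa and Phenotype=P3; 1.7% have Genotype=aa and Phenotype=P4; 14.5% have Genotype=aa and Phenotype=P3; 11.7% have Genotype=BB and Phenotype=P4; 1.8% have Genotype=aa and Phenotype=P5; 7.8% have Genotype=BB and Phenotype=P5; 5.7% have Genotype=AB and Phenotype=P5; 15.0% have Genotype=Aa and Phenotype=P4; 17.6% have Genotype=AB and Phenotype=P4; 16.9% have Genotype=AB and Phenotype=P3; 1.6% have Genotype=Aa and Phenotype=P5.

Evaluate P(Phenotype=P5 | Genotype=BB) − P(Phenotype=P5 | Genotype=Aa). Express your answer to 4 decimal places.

P(Genotype=BB) = 0.035 + 0.117 + 0.078 = 0.230; P(Phenotype=P5 | Genotype=BB) = 0.078/0.230 = 0.33913.
P(Genotype=Aa) = 0.022 + 0.150 + 0.016 = 0.188; P(Phenotype=P5 | Genotype=Aa) = 0.016/0.188 = 0.08511.
Difference = 0.2540.

0.2540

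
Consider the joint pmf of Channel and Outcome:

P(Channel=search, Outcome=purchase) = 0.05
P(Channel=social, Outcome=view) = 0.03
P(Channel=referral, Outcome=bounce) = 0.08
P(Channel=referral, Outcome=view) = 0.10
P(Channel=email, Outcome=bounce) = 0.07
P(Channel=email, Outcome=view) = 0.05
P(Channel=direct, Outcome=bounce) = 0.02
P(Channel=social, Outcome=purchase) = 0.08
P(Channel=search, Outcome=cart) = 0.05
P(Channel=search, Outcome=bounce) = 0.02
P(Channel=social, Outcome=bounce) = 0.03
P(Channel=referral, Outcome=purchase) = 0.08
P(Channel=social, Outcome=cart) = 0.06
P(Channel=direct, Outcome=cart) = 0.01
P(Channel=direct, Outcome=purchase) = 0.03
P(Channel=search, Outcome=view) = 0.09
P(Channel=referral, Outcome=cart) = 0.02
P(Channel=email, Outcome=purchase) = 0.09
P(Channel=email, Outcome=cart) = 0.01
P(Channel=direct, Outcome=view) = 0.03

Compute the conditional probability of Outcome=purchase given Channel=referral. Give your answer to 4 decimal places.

0.2857

P(Channel=referral) = 0.08 + 0.10 + 0.02 + 0.08 = 0.28.
P(Outcome=purchase | Channel=referral) = 0.08/0.28 = 0.2857.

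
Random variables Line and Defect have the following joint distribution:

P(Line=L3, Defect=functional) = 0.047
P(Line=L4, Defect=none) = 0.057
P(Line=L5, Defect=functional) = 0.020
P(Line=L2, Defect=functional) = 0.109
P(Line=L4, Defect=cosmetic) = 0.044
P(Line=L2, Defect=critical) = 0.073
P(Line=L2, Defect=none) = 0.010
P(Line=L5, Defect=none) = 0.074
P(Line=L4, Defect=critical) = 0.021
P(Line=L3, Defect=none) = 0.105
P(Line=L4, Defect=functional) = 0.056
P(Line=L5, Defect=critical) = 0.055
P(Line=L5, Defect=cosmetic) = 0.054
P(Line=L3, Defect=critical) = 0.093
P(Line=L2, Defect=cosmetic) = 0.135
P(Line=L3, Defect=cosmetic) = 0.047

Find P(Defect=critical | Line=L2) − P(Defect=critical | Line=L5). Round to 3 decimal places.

-0.048

P(Line=L2) = 0.010 + 0.135 + 0.109 + 0.073 = 0.327; P(Defect=critical | Line=L2) = 0.073/0.327 = 0.2232.
P(Line=L5) = 0.074 + 0.054 + 0.020 + 0.055 = 0.203; P(Defect=critical | Line=L5) = 0.055/0.203 = 0.2709.
Difference = -0.048.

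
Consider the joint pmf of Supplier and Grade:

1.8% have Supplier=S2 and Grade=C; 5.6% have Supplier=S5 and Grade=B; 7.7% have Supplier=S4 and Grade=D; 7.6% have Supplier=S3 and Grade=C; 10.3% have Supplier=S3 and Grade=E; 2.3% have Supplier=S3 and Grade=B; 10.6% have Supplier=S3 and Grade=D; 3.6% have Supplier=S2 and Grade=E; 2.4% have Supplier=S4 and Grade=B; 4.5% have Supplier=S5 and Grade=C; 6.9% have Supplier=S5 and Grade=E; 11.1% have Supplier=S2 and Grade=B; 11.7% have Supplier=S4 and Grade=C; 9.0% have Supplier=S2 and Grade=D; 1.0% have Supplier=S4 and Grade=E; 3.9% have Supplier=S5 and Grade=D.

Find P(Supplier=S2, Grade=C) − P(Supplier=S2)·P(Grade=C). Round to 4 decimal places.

-0.0473

P(Supplier=S2) = 0.111 + 0.018 + 0.090 + 0.036 = 0.255.
P(Grade=C) = 0.018 + 0.076 + 0.117 + 0.045 = 0.256.
P(Supplier=S2, Grade=C) − P(Supplier=S2)P(Grade=C) = 0.018 − 0.255×0.256 = -0.0473.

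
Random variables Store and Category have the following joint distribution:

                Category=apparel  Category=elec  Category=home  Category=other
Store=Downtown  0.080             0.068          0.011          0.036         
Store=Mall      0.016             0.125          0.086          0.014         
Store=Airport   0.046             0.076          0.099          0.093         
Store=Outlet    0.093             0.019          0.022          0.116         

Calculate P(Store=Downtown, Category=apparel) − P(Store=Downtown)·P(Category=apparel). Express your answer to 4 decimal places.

P(Store=Downtown) = 0.080 + 0.068 + 0.011 + 0.036 = 0.195.
P(Category=apparel) = 0.080 + 0.016 + 0.046 + 0.093 = 0.235.
P(Store=Downtown, Category=apparel) − P(Store=Downtown)P(Category=apparel) = 0.080 − 0.195×0.235 = 0.0342.

0.0342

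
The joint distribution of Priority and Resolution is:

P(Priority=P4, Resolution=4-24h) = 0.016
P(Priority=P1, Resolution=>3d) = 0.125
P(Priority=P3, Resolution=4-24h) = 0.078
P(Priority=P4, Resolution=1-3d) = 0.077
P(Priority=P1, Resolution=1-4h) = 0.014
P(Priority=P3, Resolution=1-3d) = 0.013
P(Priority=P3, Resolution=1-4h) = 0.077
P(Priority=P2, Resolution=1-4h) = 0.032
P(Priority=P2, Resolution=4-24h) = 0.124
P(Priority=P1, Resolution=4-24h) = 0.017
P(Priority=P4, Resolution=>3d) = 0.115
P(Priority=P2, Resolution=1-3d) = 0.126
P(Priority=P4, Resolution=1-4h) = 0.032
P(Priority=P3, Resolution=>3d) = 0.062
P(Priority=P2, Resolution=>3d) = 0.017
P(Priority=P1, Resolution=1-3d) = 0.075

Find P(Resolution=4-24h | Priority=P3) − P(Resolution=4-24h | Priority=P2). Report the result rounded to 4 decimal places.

-0.0756

P(Priority=P3) = 0.077 + 0.078 + 0.013 + 0.062 = 0.230; P(Resolution=4-24h | Priority=P3) = 0.078/0.230 = 0.33913.
P(Priority=P2) = 0.032 + 0.124 + 0.126 + 0.017 = 0.299; P(Resolution=4-24h | Priority=P2) = 0.124/0.299 = 0.41472.
Difference = -0.0756.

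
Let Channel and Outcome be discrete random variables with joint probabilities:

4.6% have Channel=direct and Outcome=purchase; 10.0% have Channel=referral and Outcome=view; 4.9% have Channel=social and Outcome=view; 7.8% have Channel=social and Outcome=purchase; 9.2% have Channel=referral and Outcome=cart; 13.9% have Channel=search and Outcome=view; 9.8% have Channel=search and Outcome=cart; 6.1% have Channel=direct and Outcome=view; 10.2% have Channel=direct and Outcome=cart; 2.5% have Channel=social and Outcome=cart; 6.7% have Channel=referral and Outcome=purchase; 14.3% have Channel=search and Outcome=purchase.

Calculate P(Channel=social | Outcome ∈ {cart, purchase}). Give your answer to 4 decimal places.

0.1582

P(Outcome=cart) = 0.098 + 0.025 + 0.102 + 0.092 = 0.317.
P(Outcome=purchase) = 0.143 + 0.078 + 0.046 + 0.067 = 0.334.
P(Outcome ∈ {cart, purchase}) = 0.317 + 0.334 = 0.651; P(Channel=social, Outcome ∈ {cart, purchase}) = 0.025 + 0.078 = 0.103.
P(Channel=social | Outcome ∈ {cart, purchase}) = 0.103/0.651 = 0.1582.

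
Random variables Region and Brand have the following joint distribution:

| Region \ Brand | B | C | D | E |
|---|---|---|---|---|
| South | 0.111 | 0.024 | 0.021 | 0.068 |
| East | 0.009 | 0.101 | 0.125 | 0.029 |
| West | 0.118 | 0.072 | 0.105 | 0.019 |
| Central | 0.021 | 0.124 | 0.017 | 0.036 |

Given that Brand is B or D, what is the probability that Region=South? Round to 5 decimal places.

0.25047

P(Brand=B) = 0.111 + 0.009 + 0.118 + 0.021 = 0.259.
P(Brand=D) = 0.021 + 0.125 + 0.105 + 0.017 = 0.268.
P(Brand ∈ {B, D}) = 0.259 + 0.268 = 0.527; P(Region=South, Brand ∈ {B, D}) = 0.111 + 0.021 = 0.132.
P(Region=South | Brand ∈ {B, D}) = 0.132/0.527 = 0.25047.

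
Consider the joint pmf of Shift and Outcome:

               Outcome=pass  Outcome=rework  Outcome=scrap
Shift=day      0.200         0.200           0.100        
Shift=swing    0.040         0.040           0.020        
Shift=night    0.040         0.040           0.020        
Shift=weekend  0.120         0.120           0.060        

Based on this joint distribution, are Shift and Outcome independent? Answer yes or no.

yes

Every cell satisfies P(Shift,Outcome) = P(Shift)·P(Outcome). For instance P(Shift=day) = 0.500, P(Outcome=pass) = 0.400, and 0.500×0.400 = 0.200 matches the joint entry. So Shift and Outcome are independent.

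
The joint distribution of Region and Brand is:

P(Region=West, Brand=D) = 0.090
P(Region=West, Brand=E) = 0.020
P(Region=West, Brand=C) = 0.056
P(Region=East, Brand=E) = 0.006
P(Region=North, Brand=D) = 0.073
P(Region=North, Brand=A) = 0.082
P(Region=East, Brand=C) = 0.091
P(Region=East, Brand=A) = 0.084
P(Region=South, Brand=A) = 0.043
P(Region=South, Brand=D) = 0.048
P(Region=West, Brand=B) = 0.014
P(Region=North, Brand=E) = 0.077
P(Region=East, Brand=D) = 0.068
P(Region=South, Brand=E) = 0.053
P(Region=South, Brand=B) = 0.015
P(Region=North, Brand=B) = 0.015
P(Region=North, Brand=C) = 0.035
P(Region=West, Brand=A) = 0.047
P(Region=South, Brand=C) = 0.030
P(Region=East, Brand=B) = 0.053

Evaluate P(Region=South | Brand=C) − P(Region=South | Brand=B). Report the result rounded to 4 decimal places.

P(Brand=C) = 0.035 + 0.030 + 0.091 + 0.056 = 0.212; P(Region=South | Brand=C) = 0.030/0.212 = 0.14151.
P(Brand=B) = 0.015 + 0.015 + 0.053 + 0.014 = 0.097; P(Region=South | Brand=B) = 0.015/0.097 = 0.15464.
Difference = -0.0131.

-0.0131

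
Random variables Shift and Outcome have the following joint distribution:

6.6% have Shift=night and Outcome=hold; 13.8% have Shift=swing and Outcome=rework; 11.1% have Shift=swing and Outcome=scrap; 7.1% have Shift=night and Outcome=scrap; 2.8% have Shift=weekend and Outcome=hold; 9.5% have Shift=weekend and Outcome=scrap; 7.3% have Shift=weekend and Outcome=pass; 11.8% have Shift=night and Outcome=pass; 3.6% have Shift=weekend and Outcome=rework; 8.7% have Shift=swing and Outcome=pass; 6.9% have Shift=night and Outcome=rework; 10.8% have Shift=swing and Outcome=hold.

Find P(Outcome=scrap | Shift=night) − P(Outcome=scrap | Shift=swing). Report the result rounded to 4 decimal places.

-0.0309

P(Shift=night) = 0.118 + 0.069 + 0.071 + 0.066 = 0.324; P(Outcome=scrap | Shift=night) = 0.071/0.324 = 0.21914.
P(Shift=swing) = 0.087 + 0.138 + 0.111 + 0.108 = 0.444; P(Outcome=scrap | Shift=swing) = 0.111/0.444 = 0.25000.
Difference = -0.0309.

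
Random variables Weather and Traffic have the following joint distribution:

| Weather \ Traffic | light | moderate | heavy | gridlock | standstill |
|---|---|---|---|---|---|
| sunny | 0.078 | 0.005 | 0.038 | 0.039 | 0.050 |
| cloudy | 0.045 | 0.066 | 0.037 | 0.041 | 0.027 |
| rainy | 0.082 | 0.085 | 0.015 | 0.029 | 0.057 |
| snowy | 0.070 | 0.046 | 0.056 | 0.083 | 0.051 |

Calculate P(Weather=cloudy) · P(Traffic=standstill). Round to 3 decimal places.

0.040

P(Weather=cloudy) = 0.045 + 0.066 + 0.037 + 0.041 + 0.027 = 0.216.
P(Traffic=standstill) = 0.050 + 0.027 + 0.057 + 0.051 = 0.185.
Product: 0.216 × 0.185 = 0.040.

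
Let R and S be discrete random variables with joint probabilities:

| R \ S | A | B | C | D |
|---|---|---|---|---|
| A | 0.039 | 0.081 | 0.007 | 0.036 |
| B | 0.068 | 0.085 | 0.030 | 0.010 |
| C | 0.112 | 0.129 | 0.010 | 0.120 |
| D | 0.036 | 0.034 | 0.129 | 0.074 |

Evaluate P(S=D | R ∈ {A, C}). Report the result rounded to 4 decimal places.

P(R=A) = 0.039 + 0.081 + 0.007 + 0.036 = 0.163.
P(R=C) = 0.112 + 0.129 + 0.010 + 0.120 = 0.371.
P(R ∈ {A, C}) = 0.163 + 0.371 = 0.534; P(S=D, R ∈ {A, C}) = 0.036 + 0.120 = 0.156.
P(S=D | R ∈ {A, C}) = 0.156/0.534 = 0.2921.

0.2921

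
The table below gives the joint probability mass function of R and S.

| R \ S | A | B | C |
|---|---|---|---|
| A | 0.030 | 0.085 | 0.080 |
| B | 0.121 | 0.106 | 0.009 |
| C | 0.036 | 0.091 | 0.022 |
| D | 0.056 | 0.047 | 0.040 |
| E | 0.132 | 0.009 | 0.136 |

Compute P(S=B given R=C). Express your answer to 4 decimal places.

0.6107

P(R=C) = 0.036 + 0.091 + 0.022 = 0.149.
P(S=B | R=C) = 0.091/0.149 = 0.6107.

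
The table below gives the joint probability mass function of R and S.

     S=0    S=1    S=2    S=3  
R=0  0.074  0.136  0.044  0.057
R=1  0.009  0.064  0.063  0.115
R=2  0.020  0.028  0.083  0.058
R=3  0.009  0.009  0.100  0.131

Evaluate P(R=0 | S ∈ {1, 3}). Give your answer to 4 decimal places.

P(S=1) = 0.136 + 0.064 + 0.028 + 0.009 = 0.237.
P(S=3) = 0.057 + 0.115 + 0.058 + 0.131 = 0.361.
P(S ∈ {1, 3}) = 0.237 + 0.361 = 0.598; P(R=0, S ∈ {1, 3}) = 0.136 + 0.057 = 0.193.
P(R=0 | S ∈ {1, 3}) = 0.193/0.598 = 0.3227.

0.3227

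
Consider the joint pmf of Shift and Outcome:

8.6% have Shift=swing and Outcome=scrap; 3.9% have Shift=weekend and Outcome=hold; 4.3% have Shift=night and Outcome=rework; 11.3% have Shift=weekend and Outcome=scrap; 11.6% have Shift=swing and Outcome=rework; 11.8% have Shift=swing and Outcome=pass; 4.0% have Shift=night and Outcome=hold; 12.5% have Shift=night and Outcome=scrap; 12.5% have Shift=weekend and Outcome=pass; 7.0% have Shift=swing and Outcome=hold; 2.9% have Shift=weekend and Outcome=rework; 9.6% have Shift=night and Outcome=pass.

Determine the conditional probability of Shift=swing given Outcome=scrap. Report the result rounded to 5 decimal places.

P(Outcome=scrap) = 0.086 + 0.125 + 0.113 = 0.324.
P(Shift=swing | Outcome=scrap) = 0.086/0.324 = 0.26543.

0.26543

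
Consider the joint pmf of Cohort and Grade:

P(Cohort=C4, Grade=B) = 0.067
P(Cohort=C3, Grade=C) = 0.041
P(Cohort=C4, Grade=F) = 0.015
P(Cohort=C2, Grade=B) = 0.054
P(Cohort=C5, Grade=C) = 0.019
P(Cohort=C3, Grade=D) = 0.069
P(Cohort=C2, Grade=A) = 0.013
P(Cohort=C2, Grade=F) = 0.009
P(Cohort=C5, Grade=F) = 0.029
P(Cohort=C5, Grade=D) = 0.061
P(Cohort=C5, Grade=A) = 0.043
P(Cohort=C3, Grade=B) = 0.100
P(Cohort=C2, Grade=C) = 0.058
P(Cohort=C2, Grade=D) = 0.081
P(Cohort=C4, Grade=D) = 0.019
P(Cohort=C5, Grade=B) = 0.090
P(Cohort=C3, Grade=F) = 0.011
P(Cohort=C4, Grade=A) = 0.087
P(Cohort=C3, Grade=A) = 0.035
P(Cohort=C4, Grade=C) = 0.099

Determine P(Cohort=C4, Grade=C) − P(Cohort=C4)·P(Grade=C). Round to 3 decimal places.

0.037

P(Cohort=C4) = 0.087 + 0.067 + 0.099 + 0.019 + 0.015 = 0.287.
P(Grade=C) = 0.058 + 0.041 + 0.099 + 0.019 = 0.217.
P(Cohort=C4, Grade=C) − P(Cohort=C4)P(Grade=C) = 0.099 − 0.287×0.217 = 0.037.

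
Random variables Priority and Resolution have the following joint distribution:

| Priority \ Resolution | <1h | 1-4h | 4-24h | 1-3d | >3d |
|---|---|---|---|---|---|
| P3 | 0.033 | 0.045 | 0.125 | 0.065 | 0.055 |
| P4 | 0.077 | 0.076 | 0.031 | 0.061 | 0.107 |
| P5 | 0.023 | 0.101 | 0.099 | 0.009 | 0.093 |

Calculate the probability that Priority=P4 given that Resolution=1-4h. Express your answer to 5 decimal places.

0.34234

P(Resolution=1-4h) = 0.045 + 0.076 + 0.101 = 0.222.
P(Priority=P4 | Resolution=1-4h) = 0.076/0.222 = 0.34234.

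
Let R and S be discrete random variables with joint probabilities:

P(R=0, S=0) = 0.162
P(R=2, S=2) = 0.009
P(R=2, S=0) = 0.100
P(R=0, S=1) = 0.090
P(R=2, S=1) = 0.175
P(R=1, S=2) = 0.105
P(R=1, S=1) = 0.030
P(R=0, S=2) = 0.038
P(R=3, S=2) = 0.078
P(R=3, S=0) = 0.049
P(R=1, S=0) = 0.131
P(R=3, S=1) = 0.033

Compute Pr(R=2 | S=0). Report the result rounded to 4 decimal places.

0.2262

P(S=0) = 0.162 + 0.131 + 0.100 + 0.049 = 0.442.
P(R=2 | S=0) = 0.100/0.442 = 0.2262.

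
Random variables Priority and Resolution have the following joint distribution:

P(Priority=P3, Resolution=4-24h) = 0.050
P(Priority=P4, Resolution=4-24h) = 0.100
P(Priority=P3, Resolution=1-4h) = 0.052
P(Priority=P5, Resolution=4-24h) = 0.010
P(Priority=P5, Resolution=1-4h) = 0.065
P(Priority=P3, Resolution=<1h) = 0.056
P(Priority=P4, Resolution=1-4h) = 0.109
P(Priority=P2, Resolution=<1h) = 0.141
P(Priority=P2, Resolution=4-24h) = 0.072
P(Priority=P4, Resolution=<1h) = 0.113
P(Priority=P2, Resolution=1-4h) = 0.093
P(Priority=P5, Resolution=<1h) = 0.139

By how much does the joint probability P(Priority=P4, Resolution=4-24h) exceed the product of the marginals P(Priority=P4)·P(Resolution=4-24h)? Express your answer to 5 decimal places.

P(Priority=P4) = 0.113 + 0.109 + 0.100 = 0.322.
P(Resolution=4-24h) = 0.072 + 0.050 + 0.100 + 0.010 = 0.232.
P(Priority=P4, Resolution=4-24h) − P(Priority=P4)P(Resolution=4-24h) = 0.100 − 0.322×0.232 = 0.02530.

0.02530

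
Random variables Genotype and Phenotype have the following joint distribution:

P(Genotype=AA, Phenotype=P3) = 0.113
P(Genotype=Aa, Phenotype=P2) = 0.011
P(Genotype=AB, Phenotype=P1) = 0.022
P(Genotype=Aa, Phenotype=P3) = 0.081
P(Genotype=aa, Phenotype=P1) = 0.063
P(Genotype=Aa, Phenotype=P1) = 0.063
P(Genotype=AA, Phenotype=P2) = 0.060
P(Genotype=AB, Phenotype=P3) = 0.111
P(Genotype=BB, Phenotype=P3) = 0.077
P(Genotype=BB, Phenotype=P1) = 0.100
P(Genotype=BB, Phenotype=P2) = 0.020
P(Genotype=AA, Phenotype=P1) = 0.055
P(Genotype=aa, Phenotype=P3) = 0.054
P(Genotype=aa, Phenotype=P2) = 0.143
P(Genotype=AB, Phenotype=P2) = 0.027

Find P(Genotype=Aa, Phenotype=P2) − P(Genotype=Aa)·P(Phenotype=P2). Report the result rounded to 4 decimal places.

-0.0295

P(Genotype=Aa) = 0.063 + 0.011 + 0.081 = 0.155.
P(Phenotype=P2) = 0.060 + 0.011 + 0.143 + 0.027 + 0.020 = 0.261.
P(Genotype=Aa, Phenotype=P2) − P(Genotype=Aa)P(Phenotype=P2) = 0.011 − 0.155×0.261 = -0.0295.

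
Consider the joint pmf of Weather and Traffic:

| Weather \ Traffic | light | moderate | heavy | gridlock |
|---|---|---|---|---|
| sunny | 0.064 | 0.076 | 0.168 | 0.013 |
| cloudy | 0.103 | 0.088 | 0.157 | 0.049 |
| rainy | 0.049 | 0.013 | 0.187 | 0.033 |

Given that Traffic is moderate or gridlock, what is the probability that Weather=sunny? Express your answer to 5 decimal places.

P(Traffic=moderate) = 0.076 + 0.088 + 0.013 = 0.177.
P(Traffic=gridlock) = 0.013 + 0.049 + 0.033 = 0.095.
P(Traffic ∈ {moderate, gridlock}) = 0.177 + 0.095 = 0.272; P(Weather=sunny, Traffic ∈ {moderate, gridlock}) = 0.076 + 0.013 = 0.089.
P(Weather=sunny | Traffic ∈ {moderate, gridlock}) = 0.089/0.272 = 0.32721.

0.32721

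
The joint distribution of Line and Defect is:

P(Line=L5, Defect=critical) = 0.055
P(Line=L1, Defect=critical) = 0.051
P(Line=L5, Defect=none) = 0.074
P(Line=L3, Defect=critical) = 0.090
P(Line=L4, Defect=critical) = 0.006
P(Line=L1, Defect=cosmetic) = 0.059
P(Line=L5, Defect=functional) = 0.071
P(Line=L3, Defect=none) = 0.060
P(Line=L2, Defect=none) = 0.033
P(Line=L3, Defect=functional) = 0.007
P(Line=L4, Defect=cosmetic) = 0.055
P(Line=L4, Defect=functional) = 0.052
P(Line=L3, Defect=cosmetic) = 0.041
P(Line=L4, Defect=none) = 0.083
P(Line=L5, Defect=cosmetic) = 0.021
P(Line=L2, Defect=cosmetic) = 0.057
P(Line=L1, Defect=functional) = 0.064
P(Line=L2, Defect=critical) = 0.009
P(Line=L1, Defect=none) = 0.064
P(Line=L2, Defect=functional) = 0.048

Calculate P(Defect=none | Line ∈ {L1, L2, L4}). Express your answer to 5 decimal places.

0.30981

P(Line=L1) = 0.064 + 0.059 + 0.064 + 0.051 = 0.238.
P(Line=L2) = 0.033 + 0.057 + 0.048 + 0.009 = 0.147.
P(Line=L4) = 0.083 + 0.055 + 0.052 + 0.006 = 0.196.
P(Line ∈ {L1, L2, L4}) = 0.238 + 0.147 + 0.196 = 0.581; P(Defect=none, Line ∈ {L1, L2, L4}) = 0.064 + 0.033 + 0.083 = 0.180.
P(Defect=none | Line ∈ {L1, L2, L4}) = 0.180/0.581 = 0.30981.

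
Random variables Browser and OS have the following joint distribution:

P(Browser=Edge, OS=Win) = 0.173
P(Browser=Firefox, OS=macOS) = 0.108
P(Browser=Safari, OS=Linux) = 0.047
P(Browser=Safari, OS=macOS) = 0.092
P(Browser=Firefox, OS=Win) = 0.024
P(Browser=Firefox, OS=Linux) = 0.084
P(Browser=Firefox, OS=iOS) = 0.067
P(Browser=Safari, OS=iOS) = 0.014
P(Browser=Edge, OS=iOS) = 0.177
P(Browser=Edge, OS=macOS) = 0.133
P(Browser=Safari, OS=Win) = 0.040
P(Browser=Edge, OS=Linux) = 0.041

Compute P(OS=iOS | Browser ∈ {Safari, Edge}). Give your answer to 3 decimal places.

0.266

P(Browser=Safari) = 0.040 + 0.092 + 0.047 + 0.014 = 0.193.
P(Browser=Edge) = 0.173 + 0.133 + 0.041 + 0.177 = 0.524.
P(Browser ∈ {Safari, Edge}) = 0.193 + 0.524 = 0.717; P(OS=iOS, Browser ∈ {Safari, Edge}) = 0.014 + 0.177 = 0.191.
P(OS=iOS | Browser ∈ {Safari, Edge}) = 0.191/0.717 = 0.266.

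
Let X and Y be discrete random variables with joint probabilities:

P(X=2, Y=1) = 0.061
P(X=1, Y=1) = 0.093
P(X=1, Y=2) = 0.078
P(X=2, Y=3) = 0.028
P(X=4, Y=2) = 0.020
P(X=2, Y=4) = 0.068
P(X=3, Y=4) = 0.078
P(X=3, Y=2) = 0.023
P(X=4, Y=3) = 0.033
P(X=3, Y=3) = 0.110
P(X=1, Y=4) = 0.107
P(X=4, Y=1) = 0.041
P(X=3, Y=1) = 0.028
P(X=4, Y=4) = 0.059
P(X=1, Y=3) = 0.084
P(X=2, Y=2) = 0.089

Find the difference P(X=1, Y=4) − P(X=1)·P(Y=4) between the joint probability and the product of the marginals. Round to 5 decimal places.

P(X=1) = 0.093 + 0.078 + 0.084 + 0.107 = 0.362.
P(Y=4) = 0.107 + 0.068 + 0.078 + 0.059 = 0.312.
P(X=1, Y=4) − P(X=1)P(Y=4) = 0.107 − 0.362×0.312 = -0.00594.

-0.00594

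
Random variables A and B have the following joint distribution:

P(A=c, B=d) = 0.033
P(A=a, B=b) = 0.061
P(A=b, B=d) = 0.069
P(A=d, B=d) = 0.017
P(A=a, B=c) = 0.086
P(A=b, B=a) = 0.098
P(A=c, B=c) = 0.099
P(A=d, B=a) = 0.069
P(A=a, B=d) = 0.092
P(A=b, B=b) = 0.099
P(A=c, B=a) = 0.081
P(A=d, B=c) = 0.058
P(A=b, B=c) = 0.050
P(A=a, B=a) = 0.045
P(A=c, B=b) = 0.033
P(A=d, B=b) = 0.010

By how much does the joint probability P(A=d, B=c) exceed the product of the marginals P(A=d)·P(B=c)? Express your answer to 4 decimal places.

0.0129

P(A=d) = 0.069 + 0.010 + 0.058 + 0.017 = 0.154.
P(B=c) = 0.086 + 0.050 + 0.099 + 0.058 = 0.293.
P(A=d, B=c) − P(A=d)P(B=c) = 0.058 − 0.154×0.293 = 0.0129.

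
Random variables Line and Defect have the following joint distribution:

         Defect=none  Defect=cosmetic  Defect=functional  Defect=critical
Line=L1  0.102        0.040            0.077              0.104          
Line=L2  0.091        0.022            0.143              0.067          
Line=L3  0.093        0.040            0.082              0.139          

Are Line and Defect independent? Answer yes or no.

no

P(Line=L2) = 0.323 and P(Defect=functional) = 0.302, so their product is 0.09755, but P(Line=L2, Defect=functional) = 0.143. Since these differ, Line and Defect are not independent.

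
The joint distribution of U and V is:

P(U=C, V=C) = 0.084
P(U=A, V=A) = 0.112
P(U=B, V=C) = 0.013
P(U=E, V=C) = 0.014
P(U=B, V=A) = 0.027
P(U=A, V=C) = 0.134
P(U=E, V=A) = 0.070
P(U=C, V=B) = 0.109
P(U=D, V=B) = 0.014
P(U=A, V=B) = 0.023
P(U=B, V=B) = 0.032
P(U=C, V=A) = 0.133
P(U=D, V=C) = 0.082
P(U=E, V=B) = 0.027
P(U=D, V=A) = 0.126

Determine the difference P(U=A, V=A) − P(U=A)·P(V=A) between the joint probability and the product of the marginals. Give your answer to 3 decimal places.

P(U=A) = 0.112 + 0.023 + 0.134 = 0.269.
P(V=A) = 0.112 + 0.027 + 0.133 + 0.126 + 0.070 = 0.468.
P(U=A, V=A) − P(U=A)P(V=A) = 0.112 − 0.269×0.468 = -0.014.

-0.014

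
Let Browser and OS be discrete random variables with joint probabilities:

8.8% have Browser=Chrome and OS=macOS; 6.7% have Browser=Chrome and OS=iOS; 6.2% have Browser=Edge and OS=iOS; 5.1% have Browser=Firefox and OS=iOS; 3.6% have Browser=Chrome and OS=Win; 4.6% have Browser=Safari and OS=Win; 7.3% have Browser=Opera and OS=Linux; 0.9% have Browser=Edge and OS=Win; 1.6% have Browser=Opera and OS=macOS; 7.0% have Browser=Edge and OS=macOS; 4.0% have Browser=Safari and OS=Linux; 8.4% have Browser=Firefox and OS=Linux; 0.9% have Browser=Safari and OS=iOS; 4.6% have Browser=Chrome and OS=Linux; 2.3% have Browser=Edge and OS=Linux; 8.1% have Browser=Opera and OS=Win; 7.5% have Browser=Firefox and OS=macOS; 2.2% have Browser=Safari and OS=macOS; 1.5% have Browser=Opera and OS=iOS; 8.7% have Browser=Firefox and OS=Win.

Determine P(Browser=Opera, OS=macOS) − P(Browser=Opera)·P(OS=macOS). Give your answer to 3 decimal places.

-0.034

P(Browser=Opera) = 0.081 + 0.016 + 0.073 + 0.015 = 0.185.
P(OS=macOS) = 0.088 + 0.075 + 0.022 + 0.070 + 0.016 = 0.271.
P(Browser=Opera, OS=macOS) − P(Browser=Opera)P(OS=macOS) = 0.016 − 0.185×0.271 = -0.034.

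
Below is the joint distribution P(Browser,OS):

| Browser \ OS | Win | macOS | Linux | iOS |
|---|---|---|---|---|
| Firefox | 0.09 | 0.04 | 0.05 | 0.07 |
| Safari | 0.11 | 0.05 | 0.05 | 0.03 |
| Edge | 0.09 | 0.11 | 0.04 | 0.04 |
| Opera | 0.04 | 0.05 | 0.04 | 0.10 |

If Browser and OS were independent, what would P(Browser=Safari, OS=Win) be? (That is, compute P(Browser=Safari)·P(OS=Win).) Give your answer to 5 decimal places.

0.07920

P(Browser=Safari) = 0.11 + 0.05 + 0.05 + 0.03 = 0.24.
P(OS=Win) = 0.09 + 0.11 + 0.09 + 0.04 = 0.33.
Product: 0.24 × 0.33 = 0.07920.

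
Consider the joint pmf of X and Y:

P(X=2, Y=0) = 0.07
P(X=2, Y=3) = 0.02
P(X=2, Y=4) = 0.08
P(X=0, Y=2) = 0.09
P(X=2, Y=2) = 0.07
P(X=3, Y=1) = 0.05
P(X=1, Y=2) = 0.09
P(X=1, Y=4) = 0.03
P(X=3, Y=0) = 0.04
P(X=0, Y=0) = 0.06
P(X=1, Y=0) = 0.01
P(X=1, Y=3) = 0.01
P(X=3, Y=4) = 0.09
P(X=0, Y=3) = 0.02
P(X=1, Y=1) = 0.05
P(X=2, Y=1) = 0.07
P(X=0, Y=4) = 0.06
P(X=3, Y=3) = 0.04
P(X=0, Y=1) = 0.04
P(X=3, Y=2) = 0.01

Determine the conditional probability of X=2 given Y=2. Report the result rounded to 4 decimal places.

0.2692

P(Y=2) = 0.09 + 0.09 + 0.07 + 0.01 = 0.26.
P(X=2 | Y=2) = 0.07/0.26 = 0.2692.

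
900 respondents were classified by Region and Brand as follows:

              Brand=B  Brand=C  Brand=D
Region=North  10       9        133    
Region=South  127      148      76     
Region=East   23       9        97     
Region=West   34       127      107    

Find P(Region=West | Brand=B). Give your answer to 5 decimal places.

0.17526

Total with Brand=B: 10 + 127 + 23 + 34 = 194.
P(Region=West | Brand=B) = 34/194 = 0.17526.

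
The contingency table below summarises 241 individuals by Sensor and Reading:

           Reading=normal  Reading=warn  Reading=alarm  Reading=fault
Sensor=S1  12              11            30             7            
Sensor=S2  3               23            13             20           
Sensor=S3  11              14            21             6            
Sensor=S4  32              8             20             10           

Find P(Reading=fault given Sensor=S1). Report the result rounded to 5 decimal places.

Total with Sensor=S1: 12 + 11 + 30 + 7 = 60.
P(Reading=fault | Sensor=S1) = 7/60 = 0.11667.

0.11667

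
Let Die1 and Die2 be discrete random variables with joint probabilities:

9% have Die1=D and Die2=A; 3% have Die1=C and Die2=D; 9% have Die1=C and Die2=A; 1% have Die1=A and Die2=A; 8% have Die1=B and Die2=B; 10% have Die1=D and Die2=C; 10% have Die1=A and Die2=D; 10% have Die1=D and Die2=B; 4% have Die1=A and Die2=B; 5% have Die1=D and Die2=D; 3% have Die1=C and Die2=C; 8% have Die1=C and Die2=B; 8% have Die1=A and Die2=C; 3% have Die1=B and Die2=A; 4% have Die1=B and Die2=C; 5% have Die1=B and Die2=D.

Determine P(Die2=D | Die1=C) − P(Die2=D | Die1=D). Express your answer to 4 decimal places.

-0.0166

P(Die1=C) = 0.09 + 0.08 + 0.03 + 0.03 = 0.23; P(Die2=D | Die1=C) = 0.03/0.23 = 0.13043.
P(Die1=D) = 0.09 + 0.10 + 0.10 + 0.05 = 0.34; P(Die2=D | Die1=D) = 0.05/0.34 = 0.14706.
Difference = -0.0166.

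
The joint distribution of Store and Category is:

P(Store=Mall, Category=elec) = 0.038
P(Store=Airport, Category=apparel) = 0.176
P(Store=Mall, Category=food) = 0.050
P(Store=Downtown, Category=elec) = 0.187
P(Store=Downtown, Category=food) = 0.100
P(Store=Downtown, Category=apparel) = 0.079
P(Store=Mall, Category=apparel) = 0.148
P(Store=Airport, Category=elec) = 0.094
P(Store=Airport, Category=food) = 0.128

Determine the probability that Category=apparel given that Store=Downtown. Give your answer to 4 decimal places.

0.2158

P(Store=Downtown) = 0.100 + 0.079 + 0.187 = 0.366.
P(Category=apparel | Store=Downtown) = 0.079/0.366 = 0.2158.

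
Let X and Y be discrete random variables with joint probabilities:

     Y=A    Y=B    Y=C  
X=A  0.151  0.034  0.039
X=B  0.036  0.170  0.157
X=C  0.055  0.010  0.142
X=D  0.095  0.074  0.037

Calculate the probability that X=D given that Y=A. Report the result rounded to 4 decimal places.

0.2819

P(Y=A) = 0.151 + 0.036 + 0.055 + 0.095 = 0.337.
P(X=D | Y=A) = 0.095/0.337 = 0.2819.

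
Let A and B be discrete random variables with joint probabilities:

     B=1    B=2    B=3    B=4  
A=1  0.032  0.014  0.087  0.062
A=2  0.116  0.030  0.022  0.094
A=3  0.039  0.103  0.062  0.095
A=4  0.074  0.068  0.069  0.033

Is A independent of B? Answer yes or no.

P(A=2) = 0.262 and P(B=1) = 0.261, so their product is 0.06838, but P(A=2, B=1) = 0.116. Since these differ, A and B are not independent.

no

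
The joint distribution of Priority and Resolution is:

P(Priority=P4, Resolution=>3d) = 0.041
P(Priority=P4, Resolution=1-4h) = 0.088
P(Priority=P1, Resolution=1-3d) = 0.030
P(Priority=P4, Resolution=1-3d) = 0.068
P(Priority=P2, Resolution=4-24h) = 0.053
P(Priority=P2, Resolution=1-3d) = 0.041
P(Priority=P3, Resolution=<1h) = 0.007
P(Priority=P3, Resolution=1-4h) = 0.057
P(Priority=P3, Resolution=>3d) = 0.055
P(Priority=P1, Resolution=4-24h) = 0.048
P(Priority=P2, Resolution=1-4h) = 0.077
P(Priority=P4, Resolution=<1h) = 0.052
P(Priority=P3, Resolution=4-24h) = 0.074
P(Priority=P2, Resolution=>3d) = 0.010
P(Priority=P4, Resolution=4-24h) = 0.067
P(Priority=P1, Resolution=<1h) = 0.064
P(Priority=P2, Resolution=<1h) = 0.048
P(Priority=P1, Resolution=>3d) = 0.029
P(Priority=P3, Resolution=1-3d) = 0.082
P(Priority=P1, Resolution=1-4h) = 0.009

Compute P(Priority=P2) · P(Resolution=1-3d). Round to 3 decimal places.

0.051

P(Priority=P2) = 0.048 + 0.077 + 0.053 + 0.041 + 0.010 = 0.229.
P(Resolution=1-3d) = 0.030 + 0.041 + 0.082 + 0.068 = 0.221.
Product: 0.229 × 0.221 = 0.051.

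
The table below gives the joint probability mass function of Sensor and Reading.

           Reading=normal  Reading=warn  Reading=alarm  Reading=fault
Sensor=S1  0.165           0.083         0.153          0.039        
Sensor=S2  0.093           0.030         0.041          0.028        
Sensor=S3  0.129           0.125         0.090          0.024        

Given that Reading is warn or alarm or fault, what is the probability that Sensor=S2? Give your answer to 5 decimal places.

P(Reading=warn) = 0.083 + 0.030 + 0.125 = 0.238.
P(Reading=alarm) = 0.153 + 0.041 + 0.090 = 0.284.
P(Reading=fault) = 0.039 + 0.028 + 0.024 = 0.091.
P(Reading ∈ {warn, alarm, fault}) = 0.238 + 0.284 + 0.091 = 0.613; P(Sensor=S2, Reading ∈ {warn, alarm, fault}) = 0.030 + 0.041 + 0.028 = 0.099.
P(Sensor=S2 | Reading ∈ {warn, alarm, fault}) = 0.099/0.613 = 0.16150.

0.16150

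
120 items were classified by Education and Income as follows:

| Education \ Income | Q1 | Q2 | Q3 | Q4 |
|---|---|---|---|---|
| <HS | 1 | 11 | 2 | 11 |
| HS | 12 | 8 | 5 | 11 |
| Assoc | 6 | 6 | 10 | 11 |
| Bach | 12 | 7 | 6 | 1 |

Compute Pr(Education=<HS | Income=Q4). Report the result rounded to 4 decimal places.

0.3235

Total with Income=Q4: 11 + 11 + 11 + 1 = 34.
P(Education=<HS | Income=Q4) = 11/34 = 0.3235.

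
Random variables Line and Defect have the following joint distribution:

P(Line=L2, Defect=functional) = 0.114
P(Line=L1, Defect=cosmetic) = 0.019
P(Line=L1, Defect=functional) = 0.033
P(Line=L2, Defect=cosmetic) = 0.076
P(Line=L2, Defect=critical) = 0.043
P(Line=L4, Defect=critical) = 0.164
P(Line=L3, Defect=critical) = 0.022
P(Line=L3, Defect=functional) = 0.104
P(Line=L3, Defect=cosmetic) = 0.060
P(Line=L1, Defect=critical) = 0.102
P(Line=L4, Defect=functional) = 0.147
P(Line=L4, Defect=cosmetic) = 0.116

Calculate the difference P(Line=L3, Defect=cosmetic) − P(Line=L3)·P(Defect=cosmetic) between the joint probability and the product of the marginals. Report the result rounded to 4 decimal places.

0.0096

P(Line=L3) = 0.060 + 0.104 + 0.022 = 0.186.
P(Defect=cosmetic) = 0.019 + 0.076 + 0.060 + 0.116 = 0.271.
P(Line=L3, Defect=cosmetic) − P(Line=L3)P(Defect=cosmetic) = 0.060 − 0.186×0.271 = 0.0096.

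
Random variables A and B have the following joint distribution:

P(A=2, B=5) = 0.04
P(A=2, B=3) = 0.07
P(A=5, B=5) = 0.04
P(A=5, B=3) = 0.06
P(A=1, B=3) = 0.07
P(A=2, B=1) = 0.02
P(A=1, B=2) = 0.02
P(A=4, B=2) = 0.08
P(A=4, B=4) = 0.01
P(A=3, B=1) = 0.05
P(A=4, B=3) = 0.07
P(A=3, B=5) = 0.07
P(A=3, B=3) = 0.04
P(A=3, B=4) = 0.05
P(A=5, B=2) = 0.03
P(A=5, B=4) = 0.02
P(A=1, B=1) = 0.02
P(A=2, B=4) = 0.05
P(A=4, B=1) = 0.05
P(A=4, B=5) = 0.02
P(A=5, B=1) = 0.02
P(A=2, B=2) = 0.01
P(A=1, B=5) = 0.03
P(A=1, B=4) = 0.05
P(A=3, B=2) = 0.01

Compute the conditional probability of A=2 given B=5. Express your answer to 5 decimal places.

P(B=5) = 0.03 + 0.04 + 0.07 + 0.02 + 0.04 = 0.20.
P(A=2 | B=5) = 0.04/0.20 = 0.20000.

0.20000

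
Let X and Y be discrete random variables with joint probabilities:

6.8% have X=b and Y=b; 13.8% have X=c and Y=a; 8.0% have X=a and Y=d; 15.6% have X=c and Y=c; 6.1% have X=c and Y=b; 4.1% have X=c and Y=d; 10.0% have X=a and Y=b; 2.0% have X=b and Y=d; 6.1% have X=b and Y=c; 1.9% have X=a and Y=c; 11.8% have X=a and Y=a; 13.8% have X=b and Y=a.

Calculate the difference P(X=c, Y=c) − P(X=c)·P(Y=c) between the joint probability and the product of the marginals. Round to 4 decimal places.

0.0625

P(X=c) = 0.138 + 0.061 + 0.156 + 0.041 = 0.396.
P(Y=c) = 0.019 + 0.061 + 0.156 = 0.236.
P(X=c, Y=c) − P(X=c)P(Y=c) = 0.156 − 0.396×0.236 = 0.0625.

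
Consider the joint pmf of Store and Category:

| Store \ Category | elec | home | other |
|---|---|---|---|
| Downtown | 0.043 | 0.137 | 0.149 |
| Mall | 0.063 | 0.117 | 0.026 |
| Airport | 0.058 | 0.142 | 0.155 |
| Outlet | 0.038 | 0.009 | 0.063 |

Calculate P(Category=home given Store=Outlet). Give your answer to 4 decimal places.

0.0818

P(Store=Outlet) = 0.038 + 0.009 + 0.063 = 0.110.
P(Category=home | Store=Outlet) = 0.009/0.110 = 0.0818.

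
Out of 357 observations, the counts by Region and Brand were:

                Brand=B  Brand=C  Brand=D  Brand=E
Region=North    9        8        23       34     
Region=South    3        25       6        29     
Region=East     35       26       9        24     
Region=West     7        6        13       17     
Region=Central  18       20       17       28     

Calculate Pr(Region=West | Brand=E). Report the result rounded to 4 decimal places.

0.1288

Total with Brand=E: 34 + 29 + 24 + 17 + 28 = 132.
P(Region=West | Brand=E) = 17/132 = 0.1288.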